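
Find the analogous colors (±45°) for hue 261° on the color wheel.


Base hue: 261°
Left analog: (261 - 45) mod 360 = 216°
Right analog: (261 + 45) mod 360 = 306°
Analogous hues = 216° and 306°


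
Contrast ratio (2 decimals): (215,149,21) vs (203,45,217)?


Linearize each sRGB channel c=v/255: c/12.92 if c ≤ 0.04045 else ((c+0.055)/1.055)^2.4
L = 0.2126×R_lin + 0.7152×G_lin + 0.0722×B_lin
Color 1 (215,149,21):
  R=215: 215/255≈0.8431 > 0.04045 → ((0.8431+0.055)/1.055)^2.4 ≈ 0.67954
  G=149: 149/255≈0.5843 > 0.04045 → ((0.5843+0.055)/1.055)^2.4 ≈ 0.30054
  B=21: 21/255≈0.0824 > 0.04045 → ((0.0824+0.055)/1.055)^2.4 ≈ 0.00750
  L1 = 0.2126×0.67954 + 0.7152×0.30054 + 0.0722×0.00750 ≈ 0.35996
Color 2 (203,45,217):
  R=203: 203/255≈0.7961 > 0.04045 → ((0.7961+0.055)/1.055)^2.4 ≈ 0.59720
  G=45: 45/255≈0.1765 > 0.04045 → ((0.1765+0.055)/1.055)^2.4 ≈ 0.02624
  B=217: 217/255≈0.8510 > 0.04045 → ((0.8510+0.055)/1.055)^2.4 ≈ 0.69387
  L2 = 0.2126×0.59720 + 0.7152×0.02624 + 0.0722×0.69387 ≈ 0.19583
Lighter = 0.35996, Darker = 0.19583
Ratio = (L_lighter + 0.05) / (L_darker + 0.05)
Ratio = (0.35996 + 0.05) / (0.19583 + 0.05) = 0.40996 / 0.24583 ≈ 1.6677
Ratio ≈ 1.67:1


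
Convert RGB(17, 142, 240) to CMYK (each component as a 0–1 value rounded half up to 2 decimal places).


R'=17/255≈0.0667, G'=142/255≈0.5569, B'=240/255≈0.9412
K = 1 - max(R',G',B') = 1 - 240/255 = 15/255 = 0.05882… → 0.06
(1-R'-K)/(1-K) simplifies to (max-R)/max with max = 240:
C = (240-17)/240 = 223/240 = 0.92916… → 0.93
M = (240-142)/240 = 98/240 = 0.40833… → 0.41
Y = (240-240)/240 = 0/240 = 0 → 0.00
= CMYK(0.93, 0.41, 0.00, 0.06)


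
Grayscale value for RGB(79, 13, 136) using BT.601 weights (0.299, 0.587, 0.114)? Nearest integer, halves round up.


Gray = 0.299×R + 0.587×G + 0.114×B
Gray = 0.299×79 + 0.587×13 + 0.114×136
Gray = 23.621 + 7.631 + 15.504
Gray = 46.756 → round half up → 47
Gray = 47


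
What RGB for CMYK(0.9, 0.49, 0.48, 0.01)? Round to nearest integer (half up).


R = 255 × (1-C) × (1-K) = 255 × 0.10 × 0.99 = 25.245 → 25
G = 255 × (1-M) × (1-K) = 255 × 0.51 × 0.99 = 128.7495 → 129
B = 255 × (1-Y) × (1-K) = 255 × 0.52 × 0.99 = 131.274 → 131
= RGB(25, 129, 131)


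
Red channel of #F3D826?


Color: #F3D826
R = F3 = 243
G = D8 = 216
B = 26 = 38
Red = 243


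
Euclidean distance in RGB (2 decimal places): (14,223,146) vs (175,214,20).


d = √[(R₁-R₂)² + (G₁-G₂)² + (B₁-B₂)²]
d = √[(14-175)² + (223-214)² + (146-20)²]
d = √[25921 + 81 + 15876]
d = √41878
d ≈ 204.64


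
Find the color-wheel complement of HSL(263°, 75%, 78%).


Complement = opposite side of color wheel = hue + 180°
H' = (263 + 180) mod 360 = 83°
S and L unchanged.
= HSL(83°, 75%, 78%)


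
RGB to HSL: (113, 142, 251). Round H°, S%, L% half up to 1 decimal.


Normalize: R'=113/255≈0.4431, G'=142/255≈0.5569, B'=251/255≈0.9843
Max=251/255, Min=113/255, Δ=Max-Min=138/255
L = (Max+Min)/2 = (251+113)/510 = 364/510 = 0.71372… → L = 71.4%
L > 0.5 → S = Δ/(2-Max-Min) = 138/(510-251-113) = 138/146 = 0.94520… → S = 94.5%
(the 1/255 factors cancel in S and H, so raw channel differences can be used)
Max is B' → H = 60 × ((R-G)/Δ + 4) = 60 × ((113-142)/138 + 4)
  -29/138 + 4 = -0.2101… + 4 = 3.7898…
  H = 60 × 3.7898… = 227.391…° → H = 227.4°
= HSL(227.4°, 94.5%, 71.4%)


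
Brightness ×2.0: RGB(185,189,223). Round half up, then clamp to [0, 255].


Multiply each channel by 2.0, round half up, clamp to [0, 255]
R: 185×2.0 = 370 → clamp → 255
G: 189×2.0 = 378 → clamp → 255
B: 223×2.0 = 446 → clamp → 255
= RGB(255, 255, 255)


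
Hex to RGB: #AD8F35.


AD → 173 (R)
8F → 143 (G)
35 → 53 (B)
= RGB(173, 143, 53)


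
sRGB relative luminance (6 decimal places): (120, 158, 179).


Linearize each channel (sRGB transfer function): c = v/255; c_lin = c/12.92 if c ≤ 0.04045, else ((c+0.055)/1.055)^2.4
  R: 120/255 ≈ 0.470588 > 0.04045 → ((0.470588+0.055)/1.055)^2.4 ≈ 0.187821
  G: 158/255 ≈ 0.619608 > 0.04045 → ((0.619608+0.055)/1.055)^2.4 ≈ 0.341914
  B: 179/255 ≈ 0.701961 > 0.04045 → ((0.701961+0.055)/1.055)^2.4 ≈ 0.450786
R_lin = 0.187821, G_lin = 0.341914, B_lin = 0.450786
L = 0.2126×R + 0.7152×G + 0.0722×B
L = 0.2126×0.187821 + 0.7152×0.341914 + 0.0722×0.450786
L ≈ 0.317015


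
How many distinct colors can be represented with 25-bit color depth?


Colors = 2^bits = 2^25
= 33,554,432 colors


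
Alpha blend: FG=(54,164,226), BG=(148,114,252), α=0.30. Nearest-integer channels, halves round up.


C = α×F + (1-α)×B, with 1-α = 0.70
R: 0.30×54 + 0.70×148 = 16.20 + 103.60 = 119.80 → 120
G: 0.30×164 + 0.70×114 = 49.20 + 79.80 = 129.00 → 129
B: 0.30×226 + 0.70×252 = 67.80 + 176.40 = 244.20 → 244
= RGB(120, 129, 244)


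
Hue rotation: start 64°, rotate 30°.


New hue = (H + rotation) mod 360
New hue = (64 + 30) mod 360
= 94 mod 360
= 94°


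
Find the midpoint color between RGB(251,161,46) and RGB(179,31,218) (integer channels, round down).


Midpoint: each channel = ⌊(C₁+C₂)/2⌋
R: ⌊(251+179)/2⌋ = 215
G: ⌊(161+31)/2⌋ = 96
B: ⌊(46+218)/2⌋ = 132
= RGB(215, 96, 132)


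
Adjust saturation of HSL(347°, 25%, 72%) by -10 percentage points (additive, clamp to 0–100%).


Original S = 25%
Adjustment = -10 percentage points
New S = 25 + (-10) = 15
Clamp to [0, 100] → 15
= HSL(347°, 15%, 72%)


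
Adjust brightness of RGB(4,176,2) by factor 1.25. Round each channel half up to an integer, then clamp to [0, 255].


Multiply each channel by 1.25, round half up, clamp to [0, 255]
R: 4×1.25 = 5
G: 176×1.25 = 220
B: 2×1.25 = 2.5 → round → 3
= RGB(5, 220, 3)


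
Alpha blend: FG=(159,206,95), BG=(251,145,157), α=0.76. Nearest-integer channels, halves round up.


C = α×F + (1-α)×B, with 1-α = 0.24
R: 0.76×159 + 0.24×251 = 120.84 + 60.24 = 181.08 → 181
G: 0.76×206 + 0.24×145 = 156.56 + 34.80 = 191.36 → 191
B: 0.76×95 + 0.24×157 = 72.20 + 37.68 = 109.88 → 110
= RGB(181, 191, 110)


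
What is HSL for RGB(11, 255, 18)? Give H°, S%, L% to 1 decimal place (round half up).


Normalize: R'=11/255≈0.0431, G'=255/255≈1.0000, B'=18/255≈0.0706
Max=255/255, Min=11/255, Δ=Max-Min=244/255
L = (Max+Min)/2 = (255+11)/510 = 266/510 = 0.52156… → L = 52.2%
L > 0.5 → S = Δ/(2-Max-Min) = 244/(510-255-11) = 244/244 = 1 → S = 100.0%
(the 1/255 factors cancel in S and H, so raw channel differences can be used)
Max is G' → H = 60 × ((B-R)/Δ + 2) = 60 × ((18-11)/244 + 2)
  7/244 + 2 = 0.0286… + 2 = 2.0286…
  H = 60 × 2.0286… = 121.721…° → H = 121.7°
= HSL(121.7°, 100.0%, 52.2%)


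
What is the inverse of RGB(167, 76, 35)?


Invert: (255-R, 255-G, 255-B)
R: 255-167 = 88
G: 255-76 = 179
B: 255-35 = 220
= RGB(88, 179, 220)


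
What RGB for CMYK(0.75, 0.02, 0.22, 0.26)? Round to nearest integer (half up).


R = 255 × (1-C) × (1-K) = 255 × 0.25 × 0.74 = 47.175 → 47
G = 255 × (1-M) × (1-K) = 255 × 0.98 × 0.74 = 184.926 → 185
B = 255 × (1-Y) × (1-K) = 255 × 0.78 × 0.74 = 147.186 → 147
= RGB(47, 185, 147)


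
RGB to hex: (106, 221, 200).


R = 106 → 6A (hex)
G = 221 → DD (hex)
B = 200 → C8 (hex)
Hex = #6ADDC8


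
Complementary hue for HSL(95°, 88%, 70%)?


Complement = opposite side of color wheel = hue + 180°
H' = (95 + 180) mod 360 = 275°
S and L unchanged.
= HSL(275°, 88%, 70%)


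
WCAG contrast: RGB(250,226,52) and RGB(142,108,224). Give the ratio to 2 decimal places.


Linearize each sRGB channel c=v/255: c/12.92 if c ≤ 0.04045 else ((c+0.055)/1.055)^2.4
L = 0.2126×R_lin + 0.7152×G_lin + 0.0722×B_lin
Color 1 (250,226,52):
  R=250: 250/255≈0.9804 > 0.04045 → ((0.9804+0.055)/1.055)^2.4 ≈ 0.95597
  G=226: 226/255≈0.8863 > 0.04045 → ((0.8863+0.055)/1.055)^2.4 ≈ 0.76052
  B=52: 52/255≈0.2039 > 0.04045 → ((0.2039+0.055)/1.055)^2.4 ≈ 0.03434
  L1 = 0.2126×0.95597 + 0.7152×0.76052 + 0.0722×0.03434 ≈ 0.74965
Color 2 (142,108,224):
  R=142: 142/255≈0.5569 > 0.04045 → ((0.5569+0.055)/1.055)^2.4 ≈ 0.27050
  G=108: 108/255≈0.4235 > 0.04045 → ((0.4235+0.055)/1.055)^2.4 ≈ 0.14996
  B=224: 224/255≈0.8784 > 0.04045 → ((0.8784+0.055)/1.055)^2.4 ≈ 0.74540
  L2 = 0.2126×0.27050 + 0.7152×0.14996 + 0.0722×0.74540 ≈ 0.21858
Lighter = 0.74965, Darker = 0.21858
Ratio = (L_lighter + 0.05) / (L_darker + 0.05)
Ratio = (0.74965 + 0.05) / (0.21858 + 0.05) = 0.79965 / 0.26858 ≈ 2.9773
Ratio ≈ 2.98:1


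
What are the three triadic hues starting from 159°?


Triadic: equally spaced at 120° intervals
H1 = 159°
H2 = (159 + 120) mod 360 = 279°
H3 = (159 + 240) mod 360 = 39°
Triadic = 159°, 279°, 39°


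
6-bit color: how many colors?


Colors = 2^bits = 2^6
= 64 colors


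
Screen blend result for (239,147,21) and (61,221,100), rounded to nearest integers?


Screen: C = 255 - (255-A)×(255-B)/255, rounded to nearest integer
R: 255 - (255-239)×(255-61)/255 = 255 - 3104/255 ≈ 255 - 12.173 = 242.827 → 243
G: 255 - (255-147)×(255-221)/255 = 255 - 3672/255 ≈ 255 - 14.400 = 240.600 → 241
B: 255 - (255-21)×(255-100)/255 = 255 - 36270/255 ≈ 255 - 142.235 = 112.765 → 113
= RGB(243, 241, 113)


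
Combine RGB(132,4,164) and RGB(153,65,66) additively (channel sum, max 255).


Additive: each channel = min(255, C₁+C₂)
R: 132+153 = 285 → 255
G: 4+65 = 69 → 69
B: 164+66 = 230 → 230
= RGB(255, 69, 230)


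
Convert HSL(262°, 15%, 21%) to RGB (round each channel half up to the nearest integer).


H=262°, S=0.15, L=0.21
C = (1-|2L-1|)×S = (1-|-0.58|)×0.15 = 0.063
H' = H/60 = 262/60 ≈ 4.3667; X = C×(1-|H' mod 2 - 1|) = 0.0231
m = L - C/2 = 0.21 - 0.0315 = 0.1785
Sector ⌊H'⌋ = 4 → (R',G',B') = (0.0231, 0.0, 0.063)
RGB = ((R'+m)×255, (G'+m)×255, (B'+m)×255) = (51.408, 45.5175, 61.5825)
Round half up → RGB(51, 46, 62)


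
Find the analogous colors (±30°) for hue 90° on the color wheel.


Base hue: 90°
Left analog: (90 - 30) mod 360 = 60°
Right analog: (90 + 30) mod 360 = 120°
Analogous hues = 60° and 120°


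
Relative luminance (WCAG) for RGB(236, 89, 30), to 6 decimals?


Linearize each channel (sRGB transfer function): c = v/255; c_lin = c/12.92 if c ≤ 0.04045, else ((c+0.055)/1.055)^2.4
  R: 236/255 ≈ 0.925490 > 0.04045 → ((0.925490+0.055)/1.055)^2.4 ≈ 0.838799
  G: 89/255 ≈ 0.349020 > 0.04045 → ((0.349020+0.055)/1.055)^2.4 ≈ 0.099899
  B: 30/255 ≈ 0.117647 > 0.04045 → ((0.117647+0.055)/1.055)^2.4 ≈ 0.012983
R_lin = 0.838799, G_lin = 0.099899, B_lin = 0.012983
L = 0.2126×R + 0.7152×G + 0.0722×B
L = 0.2126×0.838799 + 0.7152×0.099899 + 0.0722×0.012983
L ≈ 0.250714


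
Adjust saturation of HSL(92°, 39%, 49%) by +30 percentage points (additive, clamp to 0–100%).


Original S = 39%
Adjustment = +30 percentage points
New S = 39 + (30) = 69
Clamp to [0, 100] → 69
= HSL(92°, 69%, 49%)


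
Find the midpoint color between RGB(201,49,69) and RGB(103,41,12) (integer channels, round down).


Midpoint: each channel = ⌊(C₁+C₂)/2⌋
R: ⌊(201+103)/2⌋ = 152
G: ⌊(49+41)/2⌋ = 45
B: ⌊(69+12)/2⌋ = 40
= RGB(152, 45, 40)


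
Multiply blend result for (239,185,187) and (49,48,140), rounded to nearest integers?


Multiply: C = A×B/255, rounded to nearest integer
R: 239×49/255 = 11711/255 ≈ 45.925 → 46
G: 185×48/255 = 8880/255 ≈ 34.824 → 35
B: 187×140/255 = 26180/255 ≈ 102.667 → 103
= RGB(46, 35, 103)


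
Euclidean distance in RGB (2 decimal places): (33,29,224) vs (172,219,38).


d = √[(R₁-R₂)² + (G₁-G₂)² + (B₁-B₂)²]
d = √[(33-172)² + (29-219)² + (224-38)²]
d = √[19321 + 36100 + 34596]
d = √90017
d ≈ 300.03


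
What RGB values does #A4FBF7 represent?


A4 → 164 (R)
FB → 251 (G)
F7 → 247 (B)
= RGB(164, 251, 247)


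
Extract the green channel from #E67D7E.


Color: #E67D7E
R = E6 = 230
G = 7D = 125
B = 7E = 126
Green = 125


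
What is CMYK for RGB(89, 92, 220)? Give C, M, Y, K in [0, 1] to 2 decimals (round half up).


R'=89/255≈0.3490, G'=92/255≈0.3608, B'=220/255≈0.8627
K = 1 - max(R',G',B') = 1 - 220/255 = 35/255 = 0.13725… → 0.14
(1-R'-K)/(1-K) simplifies to (max-R)/max with max = 220:
C = (220-89)/220 = 131/220 = 0.59545… → 0.60
M = (220-92)/220 = 128/220 = 0.58181… → 0.58
Y = (220-220)/220 = 0/220 = 0 → 0.00
= CMYK(0.60, 0.58, 0.00, 0.14)


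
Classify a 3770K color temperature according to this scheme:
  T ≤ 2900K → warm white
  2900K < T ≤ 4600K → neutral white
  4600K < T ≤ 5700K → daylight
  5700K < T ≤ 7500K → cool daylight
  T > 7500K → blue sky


Temperature: 3770K
2900K < 3770K ≤ 4600K → neutral white
Classification: neutral white


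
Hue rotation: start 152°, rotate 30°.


New hue = (H + rotation) mod 360
New hue = (152 + 30) mod 360
= 182 mod 360
= 182°


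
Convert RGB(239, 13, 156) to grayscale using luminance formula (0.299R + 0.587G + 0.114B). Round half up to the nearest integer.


Gray = 0.299×R + 0.587×G + 0.114×B
Gray = 0.299×239 + 0.587×13 + 0.114×156
Gray = 71.461 + 7.631 + 17.784
Gray = 96.876 → round half up → 97
Gray = 97


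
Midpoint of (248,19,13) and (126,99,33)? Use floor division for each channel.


Midpoint: each channel = ⌊(C₁+C₂)/2⌋
R: ⌊(248+126)/2⌋ = 187
G: ⌊(19+99)/2⌋ = 59
B: ⌊(13+33)/2⌋ = 23
= RGB(187, 59, 23)


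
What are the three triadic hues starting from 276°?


Triadic: equally spaced at 120° intervals
H1 = 276°
H2 = (276 + 120) mod 360 = 36°
H3 = (276 + 240) mod 360 = 156°
Triadic = 276°, 36°, 156°


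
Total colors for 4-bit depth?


Colors = 2^bits = 2^4
= 16 colors


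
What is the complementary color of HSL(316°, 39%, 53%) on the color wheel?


Complement = opposite side of color wheel = hue + 180°
H' = (316 + 180) mod 360 = 136°
S and L unchanged.
= HSL(136°, 39%, 53%)


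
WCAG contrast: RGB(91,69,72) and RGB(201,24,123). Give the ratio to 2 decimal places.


Linearize each sRGB channel c=v/255: c/12.92 if c ≤ 0.04045 else ((c+0.055)/1.055)^2.4
L = 0.2126×R_lin + 0.7152×G_lin + 0.0722×B_lin
Color 1 (91,69,72):
  R=91: 91/255≈0.3569 > 0.04045 → ((0.3569+0.055)/1.055)^2.4 ≈ 0.10462
  G=69: 69/255≈0.2706 > 0.04045 → ((0.2706+0.055)/1.055)^2.4 ≈ 0.05951
  B=72: 72/255≈0.2824 > 0.04045 → ((0.2824+0.055)/1.055)^2.4 ≈ 0.06480
  L1 = 0.2126×0.10462 + 0.7152×0.05951 + 0.0722×0.06480 ≈ 0.06948
Color 2 (201,24,123):
  R=201: 201/255≈0.7882 > 0.04045 → ((0.7882+0.055)/1.055)^2.4 ≈ 0.58408
  G=24: 24/255≈0.0941 > 0.04045 → ((0.0941+0.055)/1.055)^2.4 ≈ 0.00913
  B=123: 123/255≈0.4824 > 0.04045 → ((0.4824+0.055)/1.055)^2.4 ≈ 0.19807
  L2 = 0.2126×0.58408 + 0.7152×0.00913 + 0.0722×0.19807 ≈ 0.14501
Lighter = 0.14501, Darker = 0.06948
Ratio = (L_lighter + 0.05) / (L_darker + 0.05)
Ratio = (0.14501 + 0.05) / (0.06948 + 0.05) = 0.19501 / 0.11948 ≈ 1.6321
Ratio ≈ 1.63:1


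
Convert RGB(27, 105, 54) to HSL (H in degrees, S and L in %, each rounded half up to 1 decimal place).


Normalize: R'=27/255≈0.1059, G'=105/255≈0.4118, B'=54/255≈0.2118
Max=105/255, Min=27/255, Δ=Max-Min=78/255
L = (Max+Min)/2 = (105+27)/510 = 132/510 = 0.25882… → L = 25.9%
L ≤ 0.5 → S = Δ/(Max+Min) = 78/(105+27) = 78/132 = 0.59090… → S = 59.1%
(the 1/255 factors cancel in S and H, so raw channel differences can be used)
Max is G' → H = 60 × ((B-R)/Δ + 2) = 60 × ((54-27)/78 + 2)
  27/78 + 2 = 0.3461… + 2 = 2.3461…
  H = 60 × 2.3461… = 140.769…° → H = 140.8°
= HSL(140.8°, 59.1%, 25.9%)


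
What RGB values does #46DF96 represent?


46 → 70 (R)
DF → 223 (G)
96 → 150 (B)
= RGB(70, 223, 150)


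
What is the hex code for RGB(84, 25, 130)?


R = 84 → 54 (hex)
G = 25 → 19 (hex)
B = 130 → 82 (hex)
Hex = #541982


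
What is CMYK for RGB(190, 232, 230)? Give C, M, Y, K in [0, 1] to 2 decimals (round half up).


R'=190/255≈0.7451, G'=232/255≈0.9098, B'=230/255≈0.9020
K = 1 - max(R',G',B') = 1 - 232/255 = 23/255 = 0.09019… → 0.09
(1-R'-K)/(1-K) simplifies to (max-R)/max with max = 232:
C = (232-190)/232 = 42/232 = 0.18103… → 0.18
M = (232-232)/232 = 0/232 = 0 → 0.00
Y = (232-230)/232 = 2/232 = 0.00862… → 0.01
= CMYK(0.18, 0.00, 0.01, 0.09)


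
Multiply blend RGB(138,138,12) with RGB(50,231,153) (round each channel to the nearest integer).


Multiply: C = A×B/255, rounded to nearest integer
R: 138×50/255 = 6900/255 ≈ 27.059 → 27
G: 138×231/255 = 31878/255 ≈ 125.012 → 125
B: 12×153/255 = 1836/255 ≈ 7.200 → 7
= RGB(27, 125, 7)


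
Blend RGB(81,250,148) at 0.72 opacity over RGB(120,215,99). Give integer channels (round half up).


C = α×F + (1-α)×B, with 1-α = 0.28
R: 0.72×81 + 0.28×120 = 58.32 + 33.60 = 91.92 → 92
G: 0.72×250 + 0.28×215 = 180.00 + 60.20 = 240.20 → 240
B: 0.72×148 + 0.28×99 = 106.56 + 27.72 = 134.28 → 134
= RGB(92, 240, 134)


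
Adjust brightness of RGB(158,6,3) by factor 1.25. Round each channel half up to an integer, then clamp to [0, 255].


Multiply each channel by 1.25, round half up, clamp to [0, 255]
R: 158×1.25 = 197.5 → round → 198
G: 6×1.25 = 7.5 → round → 8
B: 3×1.25 = 3.75 → round → 4
= RGB(198, 8, 4)


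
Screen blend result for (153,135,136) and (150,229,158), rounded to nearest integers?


Screen: C = 255 - (255-A)×(255-B)/255, rounded to nearest integer
R: 255 - (255-153)×(255-150)/255 = 255 - 10710/255 ≈ 255 - 42.000 = 213.000 → 213
G: 255 - (255-135)×(255-229)/255 = 255 - 3120/255 ≈ 255 - 12.235 = 242.765 → 243
B: 255 - (255-136)×(255-158)/255 = 255 - 11543/255 ≈ 255 - 45.267 = 209.733 → 210
= RGB(213, 243, 210)


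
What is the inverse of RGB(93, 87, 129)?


Invert: (255-R, 255-G, 255-B)
R: 255-93 = 162
G: 255-87 = 168
B: 255-129 = 126
= RGB(162, 168, 126)


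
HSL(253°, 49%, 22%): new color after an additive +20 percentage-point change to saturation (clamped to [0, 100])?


Original S = 49%
Adjustment = +20 percentage points
New S = 49 + (20) = 69
Clamp to [0, 100] → 69
= HSL(253°, 69%, 22%)


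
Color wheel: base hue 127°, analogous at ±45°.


Base hue: 127°
Left analog: (127 - 45) mod 360 = 82°
Right analog: (127 + 45) mod 360 = 172°
Analogous hues = 82° and 172°


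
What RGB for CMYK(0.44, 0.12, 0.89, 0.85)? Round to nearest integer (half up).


R = 255 × (1-C) × (1-K) = 255 × 0.56 × 0.15 = 21.42 → 21
G = 255 × (1-M) × (1-K) = 255 × 0.88 × 0.15 = 33.66 → 34
B = 255 × (1-Y) × (1-K) = 255 × 0.11 × 0.15 = 4.2075 → 4
= RGB(21, 34, 4)


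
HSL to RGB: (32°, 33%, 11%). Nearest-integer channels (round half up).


H=32°, S=0.33, L=0.11
C = (1-|2L-1|)×S = (1-|-0.78|)×0.33 = 0.0726
H' = H/60 = 32/60 ≈ 0.5333; X = C×(1-|H' mod 2 - 1|) = 0.03872
m = L - C/2 = 0.11 - 0.0363 = 0.0737
Sector ⌊H'⌋ = 0 → (R',G',B') = (0.0726, 0.03872, 0.0)
RGB = ((R'+m)×255, (G'+m)×255, (B'+m)×255) = (37.3065, 28.6671, 18.7935)
Round half up → RGB(37, 29, 19)


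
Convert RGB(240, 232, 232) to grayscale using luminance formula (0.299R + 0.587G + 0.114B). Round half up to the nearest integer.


Gray = 0.299×R + 0.587×G + 0.114×B
Gray = 0.299×240 + 0.587×232 + 0.114×232
Gray = 71.760 + 136.184 + 26.448
Gray = 234.392 → round half up → 234
Gray = 234


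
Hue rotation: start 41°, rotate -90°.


New hue = (H + rotation) mod 360
New hue = (41 -90) mod 360
= -49 mod 360
= 311°


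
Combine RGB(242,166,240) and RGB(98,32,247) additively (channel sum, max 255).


Additive: each channel = min(255, C₁+C₂)
R: 242+98 = 340 → 255
G: 166+32 = 198 → 198
B: 240+247 = 487 → 255
= RGB(255, 198, 255)


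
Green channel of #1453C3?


Color: #1453C3
R = 14 = 20
G = 53 = 83
B = C3 = 195
Green = 83


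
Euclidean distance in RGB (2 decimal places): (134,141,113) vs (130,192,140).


d = √[(R₁-R₂)² + (G₁-G₂)² + (B₁-B₂)²]
d = √[(134-130)² + (141-192)² + (113-140)²]
d = √[16 + 2601 + 729]
d = √3346
d ≈ 57.84


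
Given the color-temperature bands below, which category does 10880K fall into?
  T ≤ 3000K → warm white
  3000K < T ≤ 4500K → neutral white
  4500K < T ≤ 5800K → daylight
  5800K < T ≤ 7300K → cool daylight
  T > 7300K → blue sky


Temperature: 10880K
10880K > 7300K → blue sky
Classification: blue sky


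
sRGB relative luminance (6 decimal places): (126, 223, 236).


Linearize each channel (sRGB transfer function): c = v/255; c_lin = c/12.92 if c ≤ 0.04045, else ((c+0.055)/1.055)^2.4
  R: 126/255 ≈ 0.494118 > 0.04045 → ((0.494118+0.055)/1.055)^2.4 ≈ 0.208637
  G: 223/255 ≈ 0.874510 > 0.04045 → ((0.874510+0.055)/1.055)^2.4 ≈ 0.737910
  B: 236/255 ≈ 0.925490 > 0.04045 → ((0.925490+0.055)/1.055)^2.4 ≈ 0.838799
R_lin = 0.208637, G_lin = 0.737910, B_lin = 0.838799
L = 0.2126×R + 0.7152×G + 0.0722×B
L = 0.2126×0.208637 + 0.7152×0.737910 + 0.0722×0.838799
L ≈ 0.632671


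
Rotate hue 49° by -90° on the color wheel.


New hue = (H + rotation) mod 360
New hue = (49 -90) mod 360
= -41 mod 360
= 319°


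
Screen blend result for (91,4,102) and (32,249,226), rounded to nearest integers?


Screen: C = 255 - (255-A)×(255-B)/255, rounded to nearest integer
R: 255 - (255-91)×(255-32)/255 = 255 - 36572/255 ≈ 255 - 143.420 = 111.580 → 112
G: 255 - (255-4)×(255-249)/255 = 255 - 1506/255 ≈ 255 - 5.906 = 249.094 → 249
B: 255 - (255-102)×(255-226)/255 = 255 - 4437/255 ≈ 255 - 17.400 = 237.600 → 238
= RGB(112, 249, 238)


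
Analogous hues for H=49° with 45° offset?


Base hue: 49°
Left analog: (49 - 45) mod 360 = 4°
Right analog: (49 + 45) mod 360 = 94°
Analogous hues = 4° and 94°


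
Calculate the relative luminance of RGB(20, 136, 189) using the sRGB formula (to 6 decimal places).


Linearize each channel (sRGB transfer function): c = v/255; c_lin = c/12.92 if c ≤ 0.04045, else ((c+0.055)/1.055)^2.4
  R: 20/255 ≈ 0.078431 > 0.04045 → ((0.078431+0.055)/1.055)^2.4 ≈ 0.006995
  G: 136/255 ≈ 0.533333 > 0.04045 → ((0.533333+0.055)/1.055)^2.4 ≈ 0.246201
  B: 189/255 ≈ 0.741176 > 0.04045 → ((0.741176+0.055)/1.055)^2.4 ≈ 0.508881
R_lin = 0.006995, G_lin = 0.246201, B_lin = 0.508881
L = 0.2126×R + 0.7152×G + 0.0722×B
L = 0.2126×0.006995 + 0.7152×0.246201 + 0.0722×0.508881
L ≈ 0.214312


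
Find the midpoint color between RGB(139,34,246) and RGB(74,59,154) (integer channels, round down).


Midpoint: each channel = ⌊(C₁+C₂)/2⌋
R: ⌊(139+74)/2⌋ = 106
G: ⌊(34+59)/2⌋ = 46
B: ⌊(246+154)/2⌋ = 200
= RGB(106, 46, 200)


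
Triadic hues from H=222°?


Triadic: equally spaced at 120° intervals
H1 = 222°
H2 = (222 + 120) mod 360 = 342°
H3 = (222 + 240) mod 360 = 102°
Triadic = 222°, 342°, 102°


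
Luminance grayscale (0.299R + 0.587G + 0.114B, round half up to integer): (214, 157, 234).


Gray = 0.299×R + 0.587×G + 0.114×B
Gray = 0.299×214 + 0.587×157 + 0.114×234
Gray = 63.986 + 92.159 + 26.676
Gray = 182.821 → round half up → 183
Gray = 183


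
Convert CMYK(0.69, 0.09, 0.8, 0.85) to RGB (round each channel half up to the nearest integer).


R = 255 × (1-C) × (1-K) = 255 × 0.31 × 0.15 = 11.8575 → 12
G = 255 × (1-M) × (1-K) = 255 × 0.91 × 0.15 = 34.8075 → 35
B = 255 × (1-Y) × (1-K) = 255 × 0.20 × 0.15 = 7.65 → 8
= RGB(12, 35, 8)


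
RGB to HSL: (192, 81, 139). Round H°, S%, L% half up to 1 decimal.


Normalize: R'=192/255≈0.7529, G'=81/255≈0.3176, B'=139/255≈0.5451
Max=192/255, Min=81/255, Δ=Max-Min=111/255
L = (Max+Min)/2 = (192+81)/510 = 273/510 = 0.53529… → L = 53.5%
L > 0.5 → S = Δ/(2-Max-Min) = 111/(510-192-81) = 111/237 = 0.46835… → S = 46.8%
(the 1/255 factors cancel in S and H, so raw channel differences can be used)
Max is R' → H = 60 × (((G-B)/Δ) mod 6) = 60 × (((81-139)/111) mod 6)
  (-58)/111 = -0.5225…; negative, so add 6 → 5.4774…
  H = 60 × 5.4774… = 328.648…° → H = 328.6°
= HSL(328.6°, 46.8%, 53.5%)


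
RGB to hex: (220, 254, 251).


R = 220 → DC (hex)
G = 254 → FE (hex)
B = 251 → FB (hex)
Hex = #DCFEFB


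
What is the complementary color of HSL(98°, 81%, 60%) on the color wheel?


Complement = opposite side of color wheel = hue + 180°
H' = (98 + 180) mod 360 = 278°
S and L unchanged.
= HSL(278°, 81%, 60%)


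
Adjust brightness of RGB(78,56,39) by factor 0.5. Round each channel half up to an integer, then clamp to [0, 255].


Multiply each channel by 0.5, round half up, clamp to [0, 255]
R: 78×0.5 = 39
G: 56×0.5 = 28
B: 39×0.5 = 19.5 → round → 20
= RGB(39, 28, 20)


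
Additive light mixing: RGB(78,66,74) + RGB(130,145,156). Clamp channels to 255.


Additive: each channel = min(255, C₁+C₂)
R: 78+130 = 208 → 208
G: 66+145 = 211 → 211
B: 74+156 = 230 → 230
= RGB(208, 211, 230)


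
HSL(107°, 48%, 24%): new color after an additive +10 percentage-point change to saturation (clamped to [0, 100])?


Original S = 48%
Adjustment = +10 percentage points
New S = 48 + (10) = 58
Clamp to [0, 100] → 58
= HSL(107°, 58%, 24%)


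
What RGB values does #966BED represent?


96 → 150 (R)
6B → 107 (G)
ED → 237 (B)
= RGB(150, 107, 237)


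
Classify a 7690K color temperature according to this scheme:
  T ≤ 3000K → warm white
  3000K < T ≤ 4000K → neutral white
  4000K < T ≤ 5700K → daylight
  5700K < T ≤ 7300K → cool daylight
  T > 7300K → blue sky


Temperature: 7690K
7690K > 7300K → blue sky
Classification: blue sky


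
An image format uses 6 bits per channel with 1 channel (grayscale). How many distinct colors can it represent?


Total bits = 6 bits/channel × 1 channels = 6 bits
Distinct colors = 2^6
= 64 colors


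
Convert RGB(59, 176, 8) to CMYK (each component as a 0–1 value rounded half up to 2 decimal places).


R'=59/255≈0.2314, G'=176/255≈0.6902, B'=8/255≈0.0314
K = 1 - max(R',G',B') = 1 - 176/255 = 79/255 = 0.30980… → 0.31
(1-R'-K)/(1-K) simplifies to (max-R)/max with max = 176:
C = (176-59)/176 = 117/176 = 0.66477… → 0.66
M = (176-176)/176 = 0/176 = 0 → 0.00
Y = (176-8)/176 = 168/176 = 0.95454… → 0.95
= CMYK(0.66, 0.00, 0.95, 0.31)


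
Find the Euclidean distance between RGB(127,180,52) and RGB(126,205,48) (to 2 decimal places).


d = √[(R₁-R₂)² + (G₁-G₂)² + (B₁-B₂)²]
d = √[(127-126)² + (180-205)² + (52-48)²]
d = √[1 + 625 + 16]
d = √642
d ≈ 25.34


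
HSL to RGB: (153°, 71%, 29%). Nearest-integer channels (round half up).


H=153°, S=0.71, L=0.29
C = (1-|2L-1|)×S = (1-|-0.42|)×0.71 = 0.4118
H' = H/60 = 153/60 ≈ 2.5500; X = C×(1-|H' mod 2 - 1|) = 0.22649
m = L - C/2 = 0.29 - 0.2059 = 0.0841
Sector ⌊H'⌋ = 2 → (R',G',B') = (0.0, 0.4118, 0.22649)
RGB = ((R'+m)×255, (G'+m)×255, (B'+m)×255) = (21.4455, 126.4545, 79.20045)
Round half up → RGB(21, 126, 79)


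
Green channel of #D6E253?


Color: #D6E253
R = D6 = 214
G = E2 = 226
B = 53 = 83
Green = 226


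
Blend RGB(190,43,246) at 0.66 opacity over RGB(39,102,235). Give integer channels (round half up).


C = α×F + (1-α)×B, with 1-α = 0.34
R: 0.66×190 + 0.34×39 = 125.40 + 13.26 = 138.66 → 139
G: 0.66×43 + 0.34×102 = 28.38 + 34.68 = 63.06 → 63
B: 0.66×246 + 0.34×235 = 162.36 + 79.90 = 242.26 → 242
= RGB(139, 63, 242)


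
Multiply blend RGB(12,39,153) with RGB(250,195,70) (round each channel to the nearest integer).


Multiply: C = A×B/255, rounded to nearest integer
R: 12×250/255 = 3000/255 ≈ 11.765 → 12
G: 39×195/255 = 7605/255 ≈ 29.824 → 30
B: 153×70/255 = 10710/255 ≈ 42.000 → 42
= RGB(12, 30, 42)


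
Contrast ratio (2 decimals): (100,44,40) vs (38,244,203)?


Linearize each sRGB channel c=v/255: c/12.92 if c ≤ 0.04045 else ((c+0.055)/1.055)^2.4
L = 0.2126×R_lin + 0.7152×G_lin + 0.0722×B_lin
Color 1 (100,44,40):
  R=100: 100/255≈0.3922 > 0.04045 → ((0.3922+0.055)/1.055)^2.4 ≈ 0.12744
  G=44: 44/255≈0.1725 > 0.04045 → ((0.1725+0.055)/1.055)^2.4 ≈ 0.02519
  B=40: 40/255≈0.1569 > 0.04045 → ((0.1569+0.055)/1.055)^2.4 ≈ 0.02122
  L1 = 0.2126×0.12744 + 0.7152×0.02519 + 0.0722×0.02122 ≈ 0.04664
Color 2 (38,244,203):
  R=38: 38/255≈0.1490 > 0.04045 → ((0.1490+0.055)/1.055)^2.4 ≈ 0.01938
  G=244: 244/255≈0.9569 > 0.04045 → ((0.9569+0.055)/1.055)^2.4 ≈ 0.90466
  B=203: 203/255≈0.7961 > 0.04045 → ((0.7961+0.055)/1.055)^2.4 ≈ 0.59720
  L2 = 0.2126×0.01938 + 0.7152×0.90466 + 0.0722×0.59720 ≈ 0.69425
Lighter = 0.69425, Darker = 0.04664
Ratio = (L_lighter + 0.05) / (L_darker + 0.05)
Ratio = (0.69425 + 0.05) / (0.04664 + 0.05) = 0.74425 / 0.09664 ≈ 7.7014
Ratio ≈ 7.70:1


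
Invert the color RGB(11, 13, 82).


Invert: (255-R, 255-G, 255-B)
R: 255-11 = 244
G: 255-13 = 242
B: 255-82 = 173
= RGB(244, 242, 173)


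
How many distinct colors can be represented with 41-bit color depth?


Colors = 2^bits = 2^41
= 2,199,023,255,552 colors


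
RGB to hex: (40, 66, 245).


R = 40 → 28 (hex)
G = 66 → 42 (hex)
B = 245 → F5 (hex)
Hex = #2842F5


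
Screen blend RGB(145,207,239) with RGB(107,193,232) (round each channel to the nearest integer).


Screen: C = 255 - (255-A)×(255-B)/255, rounded to nearest integer
R: 255 - (255-145)×(255-107)/255 = 255 - 16280/255 ≈ 255 - 63.843 = 191.157 → 191
G: 255 - (255-207)×(255-193)/255 = 255 - 2976/255 ≈ 255 - 11.671 = 243.329 → 243
B: 255 - (255-239)×(255-232)/255 = 255 - 368/255 ≈ 255 - 1.443 = 253.557 → 254
= RGB(191, 243, 254)


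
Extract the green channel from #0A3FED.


Color: #0A3FED
R = 0A = 10
G = 3F = 63
B = ED = 237
Green = 63


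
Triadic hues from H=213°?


Triadic: equally spaced at 120° intervals
H1 = 213°
H2 = (213 + 120) mod 360 = 333°
H3 = (213 + 240) mod 360 = 93°
Triadic = 213°, 333°, 93°


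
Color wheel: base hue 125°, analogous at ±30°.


Base hue: 125°
Left analog: (125 - 30) mod 360 = 95°
Right analog: (125 + 30) mod 360 = 155°
Analogous hues = 95° and 155°


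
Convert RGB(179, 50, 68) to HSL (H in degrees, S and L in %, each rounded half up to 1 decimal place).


Normalize: R'=179/255≈0.7020, G'=50/255≈0.1961, B'=68/255≈0.2667
Max=179/255, Min=50/255, Δ=Max-Min=129/255
L = (Max+Min)/2 = (179+50)/510 = 229/510 = 0.44901… → L = 44.9%
L ≤ 0.5 → S = Δ/(Max+Min) = 129/(179+50) = 129/229 = 0.56331… → S = 56.3%
(the 1/255 factors cancel in S and H, so raw channel differences can be used)
Max is R' → H = 60 × (((G-B)/Δ) mod 6) = 60 × (((50-68)/129) mod 6)
  (-18)/129 = -0.1395…; negative, so add 6 → 5.8604…
  H = 60 × 5.8604… = 351.627…° → H = 351.6°
= HSL(351.6°, 56.3%, 44.9%)


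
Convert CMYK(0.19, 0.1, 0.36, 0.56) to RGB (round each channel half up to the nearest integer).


R = 255 × (1-C) × (1-K) = 255 × 0.81 × 0.44 = 90.882 → 91
G = 255 × (1-M) × (1-K) = 255 × 0.90 × 0.44 = 100.98 → 101
B = 255 × (1-Y) × (1-K) = 255 × 0.64 × 0.44 = 71.808 → 72
= RGB(91, 101, 72)


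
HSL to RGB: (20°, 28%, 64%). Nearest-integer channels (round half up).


H=20°, S=0.28, L=0.64
C = (1-|2L-1|)×S = (1-|0.28|)×0.28 = 0.2016
H' = H/60 = 20/60 ≈ 0.3333; X = C×(1-|H' mod 2 - 1|) = 0.0672
m = L - C/2 = 0.64 - 0.1008 = 0.5392
Sector ⌊H'⌋ = 0 → (R',G',B') = (0.2016, 0.0672, 0.0)
RGB = ((R'+m)×255, (G'+m)×255, (B'+m)×255) = (188.904, 154.632, 137.496)
Round half up → RGB(189, 155, 137)


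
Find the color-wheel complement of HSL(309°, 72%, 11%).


Complement = opposite side of color wheel = hue + 180°
H' = (309 + 180) mod 360 = 129°
S and L unchanged.
= HSL(129°, 72%, 11%)


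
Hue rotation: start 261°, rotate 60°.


New hue = (H + rotation) mod 360
New hue = (261 + 60) mod 360
= 321 mod 360
= 321°


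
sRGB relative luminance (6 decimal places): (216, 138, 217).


Linearize each channel (sRGB transfer function): c = v/255; c_lin = c/12.92 if c ≤ 0.04045, else ((c+0.055)/1.055)^2.4
  R: 216/255 ≈ 0.847059 > 0.04045 → ((0.847059+0.055)/1.055)^2.4 ≈ 0.686685
  G: 138/255 ≈ 0.541176 > 0.04045 → ((0.541176+0.055)/1.055)^2.4 ≈ 0.254152
  B: 217/255 ≈ 0.850980 > 0.04045 → ((0.850980+0.055)/1.055)^2.4 ≈ 0.693872
R_lin = 0.686685, G_lin = 0.254152, B_lin = 0.693872
L = 0.2126×R + 0.7152×G + 0.0722×B
L = 0.2126×0.686685 + 0.7152×0.254152 + 0.0722×0.693872
L ≈ 0.377856


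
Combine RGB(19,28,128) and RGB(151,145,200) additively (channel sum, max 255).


Additive: each channel = min(255, C₁+C₂)
R: 19+151 = 170 → 170
G: 28+145 = 173 → 173
B: 128+200 = 328 → 255
= RGB(170, 173, 255)


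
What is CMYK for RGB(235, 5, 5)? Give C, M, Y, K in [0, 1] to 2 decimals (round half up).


R'=235/255≈0.9216, G'=5/255≈0.0196, B'=5/255≈0.0196
K = 1 - max(R',G',B') = 1 - 235/255 = 20/255 = 0.07843… → 0.08
(1-R'-K)/(1-K) simplifies to (max-R)/max with max = 235:
C = (235-235)/235 = 0/235 = 0 → 0.00
M = (235-5)/235 = 230/235 = 0.97872… → 0.98
Y = (235-5)/235 = 230/235 = 0.97872… → 0.98
= CMYK(0.00, 0.98, 0.98, 0.08)


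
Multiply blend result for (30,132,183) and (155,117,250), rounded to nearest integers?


Multiply: C = A×B/255, rounded to nearest integer
R: 30×155/255 = 4650/255 ≈ 18.235 → 18
G: 132×117/255 = 15444/255 ≈ 60.565 → 61
B: 183×250/255 = 45750/255 ≈ 179.412 → 179
= RGB(18, 61, 179)


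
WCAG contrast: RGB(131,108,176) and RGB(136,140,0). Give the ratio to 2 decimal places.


Linearize each sRGB channel c=v/255: c/12.92 if c ≤ 0.04045 else ((c+0.055)/1.055)^2.4
L = 0.2126×R_lin + 0.7152×G_lin + 0.0722×B_lin
Color 1 (131,108,176):
  R=131: 131/255≈0.5137 > 0.04045 → ((0.5137+0.055)/1.055)^2.4 ≈ 0.22697
  G=108: 108/255≈0.4235 > 0.04045 → ((0.4235+0.055)/1.055)^2.4 ≈ 0.14996
  B=176: 176/255≈0.6902 > 0.04045 → ((0.6902+0.055)/1.055)^2.4 ≈ 0.43415
  L1 = 0.2126×0.22697 + 0.7152×0.14996 + 0.0722×0.43415 ≈ 0.18685
Color 2 (136,140,0):
  R=136: 136/255≈0.5333 > 0.04045 → ((0.5333+0.055)/1.055)^2.4 ≈ 0.24620
  G=140: 140/255≈0.5490 > 0.04045 → ((0.5490+0.055)/1.055)^2.4 ≈ 0.26225
  B=0: 0/255≈0.0000 ≤ 0.04045 → 0.0000/12.92 ≈ 0.00000
  L2 = 0.2126×0.24620 + 0.7152×0.26225 + 0.0722×0.00000 ≈ 0.23990
Lighter = 0.23990, Darker = 0.18685
Ratio = (L_lighter + 0.05) / (L_darker + 0.05)
Ratio = (0.23990 + 0.05) / (0.18685 + 0.05) = 0.28990 / 0.23685 ≈ 1.2240
Ratio ≈ 1.22:1


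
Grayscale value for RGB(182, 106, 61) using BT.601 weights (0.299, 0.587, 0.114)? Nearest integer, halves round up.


Gray = 0.299×R + 0.587×G + 0.114×B
Gray = 0.299×182 + 0.587×106 + 0.114×61
Gray = 54.418 + 62.222 + 6.954
Gray = 123.594 → round half up → 124
Gray = 124


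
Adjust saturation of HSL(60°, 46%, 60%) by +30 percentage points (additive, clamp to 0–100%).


Original S = 46%
Adjustment = +30 percentage points
New S = 46 + (30) = 76
Clamp to [0, 100] → 76
= HSL(60°, 76%, 60%)


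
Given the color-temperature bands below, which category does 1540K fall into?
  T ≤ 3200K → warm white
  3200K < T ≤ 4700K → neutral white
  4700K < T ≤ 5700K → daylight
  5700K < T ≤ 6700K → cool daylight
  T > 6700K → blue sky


Temperature: 1540K
1540K ≤ 3200K → warm white
Classification: warm white


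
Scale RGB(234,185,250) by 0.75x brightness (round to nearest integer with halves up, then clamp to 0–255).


Multiply each channel by 0.75, round half up, clamp to [0, 255]
R: 234×0.75 = 175.5 → round → 176
G: 185×0.75 = 138.75 → round → 139
B: 250×0.75 = 187.5 → round → 188
= RGB(176, 139, 188)


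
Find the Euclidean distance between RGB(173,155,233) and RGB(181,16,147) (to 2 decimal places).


d = √[(R₁-R₂)² + (G₁-G₂)² + (B₁-B₂)²]
d = √[(173-181)² + (155-16)² + (233-147)²]
d = √[64 + 19321 + 7396]
d = √26781
d ≈ 163.65


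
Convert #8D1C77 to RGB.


8D → 141 (R)
1C → 28 (G)
77 → 119 (B)
= RGB(141, 28, 119)


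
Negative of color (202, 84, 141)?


Invert: (255-R, 255-G, 255-B)
R: 255-202 = 53
G: 255-84 = 171
B: 255-141 = 114
= RGB(53, 171, 114)


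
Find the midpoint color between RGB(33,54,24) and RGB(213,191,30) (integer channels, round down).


Midpoint: each channel = ⌊(C₁+C₂)/2⌋
R: ⌊(33+213)/2⌋ = 123
G: ⌊(54+191)/2⌋ = 122
B: ⌊(24+30)/2⌋ = 27
= RGB(123, 122, 27)


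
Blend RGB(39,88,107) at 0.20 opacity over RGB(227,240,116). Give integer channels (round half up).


C = α×F + (1-α)×B, with 1-α = 0.80
R: 0.20×39 + 0.80×227 = 7.80 + 181.60 = 189.40 → 189
G: 0.20×88 + 0.80×240 = 17.60 + 192.00 = 209.60 → 210
B: 0.20×107 + 0.80×116 = 21.40 + 92.80 = 114.20 → 114
= RGB(189, 210, 114)


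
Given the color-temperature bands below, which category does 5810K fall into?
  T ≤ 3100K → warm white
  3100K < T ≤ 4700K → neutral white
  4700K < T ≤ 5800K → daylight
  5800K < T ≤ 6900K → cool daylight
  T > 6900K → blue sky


Temperature: 5810K
5800K < 5810K ≤ 6900K → cool daylight
Classification: cool daylight


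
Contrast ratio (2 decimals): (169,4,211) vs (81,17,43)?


Linearize each sRGB channel c=v/255: c/12.92 if c ≤ 0.04045 else ((c+0.055)/1.055)^2.4
L = 0.2126×R_lin + 0.7152×G_lin + 0.0722×B_lin
Color 1 (169,4,211):
  R=169: 169/255≈0.6627 > 0.04045 → ((0.6627+0.055)/1.055)^2.4 ≈ 0.39676
  G=4: 4/255≈0.0157 ≤ 0.04045 → 0.0157/12.92 ≈ 0.00121
  B=211: 211/255≈0.8275 > 0.04045 → ((0.8275+0.055)/1.055)^2.4 ≈ 0.65141
  L1 = 0.2126×0.39676 + 0.7152×0.00121 + 0.0722×0.65141 ≈ 0.13225
Color 2 (81,17,43):
  R=81: 81/255≈0.3176 > 0.04045 → ((0.3176+0.055)/1.055)^2.4 ≈ 0.08228
  G=17: 17/255≈0.0667 > 0.04045 → ((0.0667+0.055)/1.055)^2.4 ≈ 0.00561
  B=43: 43/255≈0.1686 > 0.04045 → ((0.1686+0.055)/1.055)^2.4 ≈ 0.02416
  L2 = 0.2126×0.08228 + 0.7152×0.00561 + 0.0722×0.02416 ≈ 0.02325
Lighter = 0.13225, Darker = 0.02325
Ratio = (L_lighter + 0.05) / (L_darker + 0.05)
Ratio = (0.13225 + 0.05) / (0.02325 + 0.05) = 0.18225 / 0.07325 ≈ 2.4882
Ratio ≈ 2.49:1


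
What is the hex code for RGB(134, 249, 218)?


R = 134 → 86 (hex)
G = 249 → F9 (hex)
B = 218 → DA (hex)
Hex = #86F9DA


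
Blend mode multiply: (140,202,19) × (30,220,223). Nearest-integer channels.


Multiply: C = A×B/255, rounded to nearest integer
R: 140×30/255 = 4200/255 ≈ 16.471 → 16
G: 202×220/255 = 44440/255 ≈ 174.275 → 174
B: 19×223/255 = 4237/255 ≈ 16.616 → 17
= RGB(16, 174, 17)


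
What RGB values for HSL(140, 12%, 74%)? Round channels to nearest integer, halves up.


H=140°, S=0.12, L=0.74
C = (1-|2L-1|)×S = (1-|0.48|)×0.12 = 0.0624
H' = H/60 = 140/60 ≈ 2.3333; X = C×(1-|H' mod 2 - 1|) = 0.0208
m = L - C/2 = 0.74 - 0.0312 = 0.7088
Sector ⌊H'⌋ = 2 → (R',G',B') = (0.0, 0.0624, 0.0208)
RGB = ((R'+m)×255, (G'+m)×255, (B'+m)×255) = (180.744, 196.656, 186.048)
Round half up → RGB(181, 197, 186)


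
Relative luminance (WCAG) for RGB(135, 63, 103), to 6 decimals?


Linearize each channel (sRGB transfer function): c = v/255; c_lin = c/12.92 if c ≤ 0.04045, else ((c+0.055)/1.055)^2.4
  R: 135/255 ≈ 0.529412 > 0.04045 → ((0.529412+0.055)/1.055)^2.4 ≈ 0.242281
  G: 63/255 ≈ 0.247059 > 0.04045 → ((0.247059+0.055)/1.055)^2.4 ≈ 0.049707
  B: 103/255 ≈ 0.403922 > 0.04045 → ((0.403922+0.055)/1.055)^2.4 ≈ 0.135633
R_lin = 0.242281, G_lin = 0.049707, B_lin = 0.135633
L = 0.2126×R + 0.7152×G + 0.0722×B
L = 0.2126×0.242281 + 0.7152×0.049707 + 0.0722×0.135633
L ≈ 0.096852


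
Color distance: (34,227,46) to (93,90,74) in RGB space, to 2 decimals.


d = √[(R₁-R₂)² + (G₁-G₂)² + (B₁-B₂)²]
d = √[(34-93)² + (227-90)² + (46-74)²]
d = √[3481 + 18769 + 784]
d = √23034
d ≈ 151.77
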